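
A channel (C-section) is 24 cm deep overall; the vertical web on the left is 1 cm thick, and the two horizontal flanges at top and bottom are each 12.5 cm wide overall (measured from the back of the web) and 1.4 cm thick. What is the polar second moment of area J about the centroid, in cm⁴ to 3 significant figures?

Break the section into simple shapes (no overlaps), measuring from the bottom-left corner of the bounding box.
Web: 1 × 24, A = 24 cm², y = 12 cm, Ī = 1 152 cm⁴.
Top flange (beyond web): 11.5 × 1.4, A = 16.1 cm², y = 23.3 cm, Ī = 2.6297 cm⁴.
Bottom flange (beyond web): 11.5 × 1.4, A = 16.1 cm², y = 0.7 cm, Ī = 2.6297 cm⁴.
By symmetry the centroid is at mid-height, ȳ = 12 cm.
Transfer each piece to the centroidal x-axis using Ī + A·d² with d = y − 12:
  web: d = 0 cm → contributes +1 152 cm⁴
  top flange (beyond web): d = 11.3 cm → contributes +2058.4 cm⁴
  bottom flange (beyond web): d = -11.3 cm → contributes +2058.4 cm⁴
Total I = 5268.9 cm⁴.
For the y-axis: x̄ = 4.081 cm.
Repeating about the centroidal y-axis gives I_y = 894.01 cm⁴.
Polar second moment: J = I_x + I_y = 6162.9 cm⁴.

J ≈ 6160 cm⁴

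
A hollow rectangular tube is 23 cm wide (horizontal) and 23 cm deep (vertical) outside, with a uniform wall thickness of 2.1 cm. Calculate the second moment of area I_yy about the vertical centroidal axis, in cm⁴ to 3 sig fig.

Decompose the section into non-overlapping parts with the origin at the bottom-left of its bounding rectangle.
Outer rectangle: 23 × 23, A = 529 cm², x = 11.5 cm, Ī = 23 320 cm⁴.
Inner void (subtracted): 18.8 × 18.8, A = 353.44 cm², x = 11.5 cm, Ī = 10 410 cm⁴.
By symmetry the centroid is at mid-width, x̄ = 11.5 cm.
All pieces are centred on the vertical centroidal axis, so I = ΣĪ (holes subtracted) = 12 910 cm⁴.

I_yy ≈ 1.29 × 10⁴ cm⁴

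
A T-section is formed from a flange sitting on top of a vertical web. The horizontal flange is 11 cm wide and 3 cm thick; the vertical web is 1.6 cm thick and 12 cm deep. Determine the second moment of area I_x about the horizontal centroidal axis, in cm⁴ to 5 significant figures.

I_x ≈ 937.91 cm⁴

Break the section into simple shapes (no overlaps), measuring from the bottom-left corner of the bounding box.
Flange: 11 × 3, A = 33 cm², y = 13.5 cm, Ī = 24.75 cm⁴.
Web: 1.6 × 12, A = 19.2 cm², y = 6 cm, Ī = 230.4 cm⁴.
Centroid: ȳ = ΣA·y / ΣA = 10.74138 cm.
Transfer each piece to the horizontal centroidal axis using Ī + A·d² with d = y − 10.74138:
  flange: d = 2.758621 cm → contributes +275.8796 cm⁴
  web: d = -4.741379 cm → contributes +662.029 cm⁴
Total I = 937.9086 cm⁴.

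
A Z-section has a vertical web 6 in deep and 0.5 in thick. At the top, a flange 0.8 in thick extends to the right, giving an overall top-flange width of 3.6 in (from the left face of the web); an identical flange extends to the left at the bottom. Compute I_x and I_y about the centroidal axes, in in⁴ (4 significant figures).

I_x ≈ 42.79 in⁴, I_y ≈ 20.11 in⁴

Break the section into simple shapes (no overlaps), measuring from the bottom-left corner of the bounding box.
Web: 0.5 × 6, A = 3 in², y = 3 in, Ī = 9 in⁴.
Top flange (beyond web): 3.1 × 0.8, A = 2.48 in², y = 5.6 in, Ī = 0.132267 in⁴.
Bottom flange (beyond web): 3.1 × 0.8, A = 2.48 in², y = 0.4 in, Ī = 0.132267 in⁴.
Centroid: ȳ = ΣA·y / ΣA = 3 in.
Transfer each piece to the centroidal x-axis using Ī + A·d² with d = y − 3:
  web: d = 0 in → contributes +9 in⁴
  top flange (beyond web): d = 2.6 in → contributes +16.8971 in⁴
  bottom flange (beyond web): d = -2.6 in → contributes +16.8971 in⁴
Total I = 42.7941 in⁴.
For the y-axis: x̄ = 3.35 in.
Repeating about the centroidal y-axis gives I_y = 20.105 in⁴.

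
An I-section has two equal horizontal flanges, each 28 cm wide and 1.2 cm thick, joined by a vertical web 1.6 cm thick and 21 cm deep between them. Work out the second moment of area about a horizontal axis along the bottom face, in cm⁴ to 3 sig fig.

I_base ≈ 2.33 × 10⁴ cm⁴

Break the section into simple shapes (no overlaps), measuring from the bottom-left corner of the bounding box.
Bottom flange: 28 × 1.2, A = 33.6 cm², y = 0.6 cm, Ī = 4.032 cm⁴.
Web: 1.6 × 21, A = 33.6 cm², y = 11.7 cm, Ī = 1234.8 cm⁴.
Top flange: 28 × 1.2, A = 33.6 cm², y = 22.8 cm, Ī = 4.032 cm⁴.
Transfer each piece to the bottom edge using Ī + A·d² with d = y − 0:
  bottom flange: d = 0.6 cm → contributes +16.128 cm⁴
  web: d = 11.7 cm → contributes +5834.3 cm⁴
  top flange: d = 22.8 cm → contributes +17 471 cm⁴
Total I = 23 321 cm⁴.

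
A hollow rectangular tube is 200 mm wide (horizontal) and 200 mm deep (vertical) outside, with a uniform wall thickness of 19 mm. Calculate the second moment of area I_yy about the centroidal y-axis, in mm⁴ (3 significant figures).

Decompose the section into non-overlapping parts with the origin at the bottom-left of its bounding rectangle.
Outer rectangle: 200 × 200, A = 40 000 mm², x = 100 mm, Ī = 133 333 333 mm⁴.
Inner void (subtracted): 162 × 162, A = 26 244 mm², x = 100 mm, Ī = 57 395 628 mm⁴.
By symmetry the centroid is at mid-width, x̄ = 100 mm.
All pieces are centred on the centroidal y-axis, so I = ΣĪ (holes subtracted) = 75 937 705 mm⁴.

I_yy ≈ 7.59 × 10⁷ mm⁴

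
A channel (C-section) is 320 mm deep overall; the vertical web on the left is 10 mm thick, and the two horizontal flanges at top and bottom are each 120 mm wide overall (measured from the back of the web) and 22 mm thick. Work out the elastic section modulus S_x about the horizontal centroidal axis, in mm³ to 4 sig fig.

S_x ≈ 8.435 × 10⁵ mm³

Split into non-overlapping primitives; take the origin at the lower-left of the bounding box.
Web: 10 × 320, A = 3 200 mm², y = 160 mm, Ī = 27 306 667 mm⁴.
Top flange (beyond web): 110 × 22, A = 2 420 mm², y = 309 mm, Ī = 97606.7 mm⁴.
Bottom flange (beyond web): 110 × 22, A = 2 420 mm², y = 11 mm, Ī = 97606.7 mm⁴.
By symmetry the centroid is at mid-height, ȳ = 160 mm.
Transfer each piece to the horizontal centroidal axis using Ī + A·d² with d = y − 160:
  web: d = 0 mm → contributes +27 306 667 mm⁴
  top flange (beyond web): d = 149 mm → contributes +53 824 027 mm⁴
  bottom flange (beyond web): d = -149 mm → contributes +53 824 027 mm⁴
Total I = 134 954 720 mm⁴.
Extreme fibre distance c = 160 mm; S = I/c = 843 467 mm³.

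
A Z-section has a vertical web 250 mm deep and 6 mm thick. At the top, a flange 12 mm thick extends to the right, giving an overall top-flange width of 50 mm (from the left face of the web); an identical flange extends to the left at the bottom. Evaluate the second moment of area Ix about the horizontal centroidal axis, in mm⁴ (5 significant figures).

Ix ≈ 2.2779 × 10⁷ mm⁴

Decompose the section into non-overlapping parts with the origin at the bottom-left of its bounding rectangle.
Web: 6 × 250, A = 1 500 mm², y = 125 mm, Ī = 7 812 500 mm⁴.
Top flange (beyond web): 44 × 12, A = 528 mm², y = 244 mm, Ī = 6 336 mm⁴.
Bottom flange (beyond web): 44 × 12, A = 528 mm², y = 6 mm, Ī = 6 336 mm⁴.
Centroid: ȳ = ΣA·y / ΣA = 125 mm.
Transfer each piece to the horizontal centroidal axis using Ī + A·d² with d = y − 125:
  web: d = 0 mm → contributes +7 812 500 mm⁴
  top flange (beyond web): d = 119 mm → contributes +7 483 344 mm⁴
  bottom flange (beyond web): d = -119 mm → contributes +7 483 344 mm⁴
Total I = 22 779 188 mm⁴.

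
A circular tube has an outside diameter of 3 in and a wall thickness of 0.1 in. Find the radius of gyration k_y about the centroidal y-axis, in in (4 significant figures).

Split into non-overlapping primitives; take the origin at the lower-left of the bounding box.
Outer circle: ⌀3, A = 7.06858 in², x = 1.5 in, Ī = 3.97608 in⁴.
Bore (subtracted): ⌀2.8, A = 6.15752 in², x = 1.5 in, Ī = 3.01719 in⁴.
By symmetry the centroid is at mid-width, x̄ = 1.5 in.
All pieces are centred on the centroidal y-axis, so I = ΣĪ (holes subtracted) = 0.958893 in⁴.
Radius of gyration: k = √(I/A) = √(0.958893 / 0.911062) = 1.02591 in.

k_y ≈ 1.026 in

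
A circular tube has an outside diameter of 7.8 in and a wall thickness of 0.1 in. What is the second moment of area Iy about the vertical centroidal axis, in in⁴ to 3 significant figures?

Treat the section as a set of non-overlapping primitives; coordinates are from the bounding-box lower-left.
Outer circle: ⌀7.8, A = 47.784 in², x = 3.9 in, Ī = 181.7 in⁴.
Bore (subtracted): ⌀7.6, A = 45.365 in², x = 3.9 in, Ī = 163.77 in⁴.
By symmetry the centroid is at mid-width, x̄ = 3.9 in.
All pieces are centred on the vertical centroidal axis, so I = ΣĪ (holes subtracted) = 17.931 in⁴.

Iy ≈ 17.9 in⁴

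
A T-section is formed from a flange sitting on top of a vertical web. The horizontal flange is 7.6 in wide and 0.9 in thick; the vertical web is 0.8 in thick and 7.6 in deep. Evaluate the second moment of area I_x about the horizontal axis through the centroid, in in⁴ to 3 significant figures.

Treat the section as a set of non-overlapping primitives; coordinates are from the bounding-box lower-left.
Flange: 7.6 × 0.9, A = 6.84 in², y = 8.05 in, Ī = 0.4617 in⁴.
Web: 0.8 × 7.6, A = 6.08 in², y = 3.8 in, Ī = 29.265 in⁴.
Centroid: ȳ = ΣA·y / ΣA = 6.05 in.
Transfer each piece to the horizontal axis through the centroid using Ī + A·d² with d = y − 6.05:
  flange: d = 2 in → contributes +27.822 in⁴
  web: d = -2.25 in → contributes +60.045 in⁴
Total I = 87.867 in⁴.

I_x ≈ 87.9 in⁴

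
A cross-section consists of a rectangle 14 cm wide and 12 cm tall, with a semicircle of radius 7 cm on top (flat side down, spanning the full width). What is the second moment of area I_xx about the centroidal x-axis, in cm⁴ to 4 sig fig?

I_xx ≈ 6528 cm⁴

Split into non-overlapping primitives; take the origin at the lower-left of the bounding box.
Rectangular body: 14 × 12, A = 168 cm², y = 6 cm, Ī = 2 016 cm⁴.
Semicircular cap: semicircle r = 7, A = 76.969 cm², y = 14.9709 cm, Ī = 263.526 cm⁴.
Centroid: ȳ = ΣA·y / ΣA = 8.81865 cm.
Transfer each piece to the centroidal x-axis using Ī + A·d² with d = y − 8.81865:
  rectangular body: d = -2.81865 cm → contributes +3350.72 cm⁴
  semicircular cap: d = 6.15225 cm → contributes +3176.81 cm⁴
Total I = 6527.53 cm⁴.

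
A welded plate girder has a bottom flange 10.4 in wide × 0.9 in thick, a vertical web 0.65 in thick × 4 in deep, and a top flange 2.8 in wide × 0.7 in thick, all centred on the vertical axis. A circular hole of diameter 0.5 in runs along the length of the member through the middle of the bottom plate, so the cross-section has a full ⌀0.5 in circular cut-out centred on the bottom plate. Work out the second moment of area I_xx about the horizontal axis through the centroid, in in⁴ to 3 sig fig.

Split into non-overlapping primitives; take the origin at the lower-left of the bounding box.
Bottom plate: 10.4 × 0.9, A = 9.36 in², y = 0.45 in, Ī = 0.6318 in⁴.
Web plate: 0.65 × 4, A = 2.6 in², y = 2.9 in, Ī = 3.4667 in⁴.
Top plate: 2.8 × 0.7, A = 1.96 in², y = 5.25 in, Ī = 0.080033 in⁴.
Hole (subtracted): ⌀0.5, A = 0.19635 in², y = 0.45 in, Ī = 0.003068 in⁴.
Centroid: ȳ = ΣA·y / ΣA = 1.5997 in.
Transfer each piece to the horizontal axis through the centroid using Ī + A·d² with d = y − 1.5997:
  bottom plate: d = -1.1497 in → contributes +13.004 in⁴
  web plate: d = 1.3003 in → contributes +7.8627 in⁴
  top plate: d = 3.6503 in → contributes +26.197 in⁴
  hole: d = -1.1497 in → contributes −0.2626 in⁴
Total I = 46.8 in⁴.

I_xx ≈ 46.8 in⁴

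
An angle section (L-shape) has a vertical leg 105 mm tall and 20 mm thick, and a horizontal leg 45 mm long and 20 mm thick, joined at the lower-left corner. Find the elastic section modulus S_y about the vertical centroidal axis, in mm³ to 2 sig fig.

S_y ≈ 9800 mm³

Split into non-overlapping primitives; take the origin at the lower-left of the bounding box.
Vertical leg: 20 × 105, A = 2 100 mm², x = 10 mm, Ī = 70 000 mm⁴.
Horizontal leg (remainder): 25 × 20, A = 500 mm², x = 32.5 mm, Ī = 26 042 mm⁴.
Centroid: x̄ = ΣA·x / ΣA = 14.33 mm.
Transfer each piece to the vertical centroidal axis using Ī + A·d² with d = x − 14.33:
  vertical leg: d = -4.327 mm → contributes +109 317 mm⁴
  horizontal leg (remainder): d = 18.17 mm → contributes +191 172 mm⁴
Total I = 300 489 mm⁴.
Extreme fibre distance c = 30.67 mm; S = I/c = 9 796 mm³.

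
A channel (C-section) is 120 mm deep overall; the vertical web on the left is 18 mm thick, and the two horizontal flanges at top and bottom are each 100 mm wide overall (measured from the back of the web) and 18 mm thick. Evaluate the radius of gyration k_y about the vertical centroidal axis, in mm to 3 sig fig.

Decompose the section into non-overlapping parts with the origin at the bottom-left of its bounding rectangle.
Web: 18 × 120, A = 2 160 mm², x = 9 mm, Ī = 58 320 mm⁴.
Top flange (beyond web): 82 × 18, A = 1 476 mm², x = 59 mm, Ī = 827 052 mm⁴.
Bottom flange (beyond web): 82 × 18, A = 1 476 mm², x = 59 mm, Ī = 827 052 mm⁴.
Centroid: x̄ = ΣA·x / ΣA = 37.873 mm.
Transfer each piece to the vertical centroidal axis using Ī + A·d² with d = x − 37.873:
  web: d = -28.873 mm → contributes +1 859 034 mm⁴
  top flange (beyond web): d = 21.127 mm → contributes +1 485 850 mm⁴
  bottom flange (beyond web): d = 21.127 mm → contributes +1 485 850 mm⁴
Total I = 4 830 734 mm⁴.
Radius of gyration: k = √(I/A) = √(4 830 734 / 5 112) = 30.741 mm.

k_y ≈ 30.7 mm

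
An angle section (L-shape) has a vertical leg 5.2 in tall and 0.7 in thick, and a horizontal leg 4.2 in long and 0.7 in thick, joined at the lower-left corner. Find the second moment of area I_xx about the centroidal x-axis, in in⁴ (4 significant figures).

I_xx ≈ 15.72 in⁴

Break the section into simple shapes (no overlaps), measuring from the bottom-left corner of the bounding box.
Vertical leg: 0.7 × 5.2, A = 3.64 in², y = 2.6 in, Ī = 8.20213 in⁴.
Horizontal leg (remainder): 3.5 × 0.7, A = 2.45 in², y = 0.35 in, Ī = 0.100042 in⁴.
Centroid: ȳ = ΣA·y / ΣA = 1.69483 in.
Transfer each piece to the centroidal x-axis using Ī + A·d² with d = y − 1.69483:
  vertical leg: d = 0.905172 in → contributes +11.1845 in⁴
  horizontal leg (remainder): d = -1.34483 in → contributes +4.53102 in⁴
Total I = 15.7155 in⁴.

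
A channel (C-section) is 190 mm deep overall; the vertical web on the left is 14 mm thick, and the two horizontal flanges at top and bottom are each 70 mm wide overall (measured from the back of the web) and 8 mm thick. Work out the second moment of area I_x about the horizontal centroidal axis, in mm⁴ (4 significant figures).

I_x ≈ 1.543 × 10⁷ mm⁴

Treat the section as a set of non-overlapping primitives; coordinates are from the bounding-box lower-left.
Web: 14 × 190, A = 2 660 mm², y = 95 mm, Ī = 8 002 167 mm⁴.
Top flange (beyond web): 56 × 8, A = 448 mm², y = 186 mm, Ī = 2389.33 mm⁴.
Bottom flange (beyond web): 56 × 8, A = 448 mm², y = 4 mm, Ī = 2389.33 mm⁴.
By symmetry the centroid is at mid-height, ȳ = 95 mm.
Transfer each piece to the horizontal centroidal axis using Ī + A·d² with d = y − 95:
  web: d = 0 mm → contributes +8 002 167 mm⁴
  top flange (beyond web): d = 91 mm → contributes +3 712 277 mm⁴
  bottom flange (beyond web): d = -91 mm → contributes +3 712 277 mm⁴
Total I = 15 426 721 mm⁴.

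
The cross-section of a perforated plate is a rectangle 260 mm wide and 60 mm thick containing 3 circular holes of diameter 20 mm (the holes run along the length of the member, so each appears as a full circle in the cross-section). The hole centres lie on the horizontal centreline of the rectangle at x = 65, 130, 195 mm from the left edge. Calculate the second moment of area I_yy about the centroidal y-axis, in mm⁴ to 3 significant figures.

Treat the section as a set of non-overlapping primitives; coordinates are from the bounding-box lower-left.
Plate: 260 × 60, A = 15 600 mm², x = 130 mm, Ī = 87 880 000 mm⁴.
Hole 1 (subtracted): ⌀20, A = 314.16 mm², x = 65 mm, Ī = 7 854 mm⁴.
Hole 2 (subtracted): ⌀20, A = 314.16 mm², x = 130 mm, Ī = 7 854 mm⁴.
Hole 3 (subtracted): ⌀20, A = 314.16 mm², x = 195 mm, Ī = 7 854 mm⁴.
By symmetry the centroid is at mid-width, x̄ = 130 mm.
Transfer each piece to the centroidal y-axis using Ī + A·d² with d = x − 130:
  plate: d = 0 mm → contributes +87 880 000 mm⁴
  hole 1: d = -65 mm → contributes −1 335 177 mm⁴
  hole 2: d = 0 mm → contributes −7 854 mm⁴
  hole 3: d = 65 mm → contributes −1 335 177 mm⁴
Total I = 85 201 792 mm⁴.

I_yy ≈ 8.52 × 10⁷ mm⁴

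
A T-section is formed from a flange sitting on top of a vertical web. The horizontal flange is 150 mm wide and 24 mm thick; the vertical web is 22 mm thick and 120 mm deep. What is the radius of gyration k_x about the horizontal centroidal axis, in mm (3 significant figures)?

k_x ≈ 42.4 mm

Decompose the section into non-overlapping parts with the origin at the bottom-left of its bounding rectangle.
Flange: 150 × 24, A = 3 600 mm², y = 132 mm, Ī = 172 800 mm⁴.
Web: 22 × 120, A = 2 640 mm², y = 60 mm, Ī = 3 168 000 mm⁴.
Centroid: ȳ = ΣA·y / ΣA = 101.54 mm.
Transfer each piece to the horizontal centroidal axis using Ī + A·d² with d = y − 101.54:
  flange: d = 30.462 mm → contributes +3 513 259 mm⁴
  web: d = -41.538 mm → contributes +7 723 172 mm⁴
Total I = 11 236 431 mm⁴.
Radius of gyration: k = √(I/A) = √(11 236 431 / 6 240) = 42.435 mm.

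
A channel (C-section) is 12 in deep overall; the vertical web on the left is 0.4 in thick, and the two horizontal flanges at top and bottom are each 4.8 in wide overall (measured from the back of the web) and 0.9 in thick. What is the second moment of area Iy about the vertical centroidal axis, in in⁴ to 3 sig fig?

Iy ≈ 30.1 in⁴

Split into non-overlapping primitives; take the origin at the lower-left of the bounding box.
Web: 0.4 × 12, A = 4.8 in², x = 0.2 in, Ī = 0.064 in⁴.
Top flange (beyond web): 4.4 × 0.9, A = 3.96 in², x = 2.6 in, Ī = 6.3888 in⁴.
Bottom flange (beyond web): 4.4 × 0.9, A = 3.96 in², x = 2.6 in, Ī = 6.3888 in⁴.
Centroid: x̄ = ΣA·x / ΣA = 1.6943 in.
Transfer each piece to the vertical centroidal axis using Ī + A·d² with d = x − 1.6943:
  web: d = -1.4943 in → contributes +10.783 in⁴
  top flange (beyond web): d = 0.90566 in → contributes +9.6369 in⁴
  bottom flange (beyond web): d = 0.90566 in → contributes +9.6369 in⁴
Total I = 30.056 in⁴.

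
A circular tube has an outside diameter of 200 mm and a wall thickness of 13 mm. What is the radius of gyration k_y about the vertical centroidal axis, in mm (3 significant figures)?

Treat the section as a set of non-overlapping primitives; coordinates are from the bounding-box lower-left.
Outer circle: ⌀200, A = 31 416 mm², x = 100 mm, Ī = 78 539 816 mm⁴.
Bore (subtracted): ⌀174, A = 23 779 mm², x = 100 mm, Ī = 44 995 273 mm⁴.
By symmetry the centroid is at mid-width, x̄ = 100 mm.
All pieces are centred on the vertical centroidal axis, so I = ΣĪ (holes subtracted) = 33 544 543 mm⁴.
Radius of gyration: k = √(I/A) = √(33 544 543 / 7637.2) = 66.274 mm.

k_y ≈ 66.3 mm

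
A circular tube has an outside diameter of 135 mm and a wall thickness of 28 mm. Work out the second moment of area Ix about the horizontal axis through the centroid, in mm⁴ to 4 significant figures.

Break the section into simple shapes (no overlaps), measuring from the bottom-left corner of the bounding box.
Outer circle: ⌀135, A = 14313.9 mm², y = 67.5 mm, Ī = 16 304 406 mm⁴.
Bore (subtracted): ⌀79, A = 4901.67 mm², y = 67.5 mm, Ī = 1 911 958 mm⁴.
By symmetry the centroid is at mid-height, ȳ = 67.5 mm.
All pieces are centred on the horizontal axis through the centroid, so I = ΣĪ (holes subtracted) = 14 392 448 mm⁴.

Ix ≈ 1.439 × 10⁷ mm⁴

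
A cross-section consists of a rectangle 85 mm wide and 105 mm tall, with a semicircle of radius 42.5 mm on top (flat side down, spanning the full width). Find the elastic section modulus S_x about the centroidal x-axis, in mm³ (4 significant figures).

Treat the section as a set of non-overlapping primitives; coordinates are from the bounding-box lower-left.
Rectangular body: 85 × 105, A = 8 925 mm², y = 52.5 mm, Ī = 8 199 844 mm⁴.
Semicircular cap: semicircle r = 42.5, A = 2837.25 mm², y = 123.038 mm, Ī = 358 086 mm⁴.
Centroid: ȳ = ΣA·y / ΣA = 69.5148 mm.
Transfer each piece to the centroidal x-axis using Ī + A·d² with d = y − 69.5148:
  rectangular body: d = -17.0148 mm → contributes +10 783 672 mm⁴
  semicircular cap: d = 53.5227 mm → contributes +8 485 908 mm⁴
Total I = 19 269 581 mm⁴.
Extreme fibre distance c = 77.9852 mm; S = I/c = 247 093 mm³.

S_x ≈ 2.471 × 10⁵ mm³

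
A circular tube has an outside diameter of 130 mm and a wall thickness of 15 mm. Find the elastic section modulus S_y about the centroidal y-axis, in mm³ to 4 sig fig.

S_y ≈ 1.402 × 10⁵ mm³

Split into non-overlapping primitives; take the origin at the lower-left of the bounding box.
Outer circle: ⌀130, A = 13273.2 mm², x = 65 mm, Ī = 14 019 848 mm⁴.
Bore (subtracted): ⌀100, A = 7853.98 mm², x = 65 mm, Ī = 4 908 739 mm⁴.
By symmetry the centroid is at mid-width, x̄ = 65 mm.
All pieces are centred on the centroidal y-axis, so I = ΣĪ (holes subtracted) = 9 111 110 mm⁴.
Extreme fibre distance c = 65 mm; S = I/c = 140 171 mm³.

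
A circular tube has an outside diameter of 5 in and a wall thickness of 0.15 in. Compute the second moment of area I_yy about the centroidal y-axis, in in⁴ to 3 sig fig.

I_yy ≈ 6.73 in⁴

Split into non-overlapping primitives; take the origin at the lower-left of the bounding box.
Outer circle: ⌀5, A = 19.635 in², x = 2.5 in, Ī = 30.68 in⁴.
Bore (subtracted): ⌀4.7, A = 17.349 in², x = 2.5 in, Ī = 23.953 in⁴.
By symmetry the centroid is at mid-width, x̄ = 2.5 in.
All pieces are centred on the centroidal y-axis, so I = ΣĪ (holes subtracted) = 6.7265 in⁴.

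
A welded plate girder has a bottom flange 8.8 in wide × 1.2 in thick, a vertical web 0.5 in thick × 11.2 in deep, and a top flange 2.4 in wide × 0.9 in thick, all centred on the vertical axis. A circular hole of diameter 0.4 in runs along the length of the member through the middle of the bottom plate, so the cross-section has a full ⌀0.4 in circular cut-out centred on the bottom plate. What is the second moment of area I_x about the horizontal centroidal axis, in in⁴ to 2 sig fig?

I_x ≈ 390 in⁴

Treat the section as a set of non-overlapping primitives; coordinates are from the bounding-box lower-left.
Bottom plate: 8.8 × 1.2, A = 10.56 in², y = 0.6 in, Ī = 1.267 in⁴.
Web plate: 0.5 × 11.2, A = 5.6 in², y = 6.8 in, Ī = 58.54 in⁴.
Top plate: 2.4 × 0.9, A = 2.16 in², y = 12.85 in, Ī = 0.1458 in⁴.
Hole (subtracted): ⌀0.4, A = 0.1257 in², y = 0.6 in, Ī = 0.001257 in⁴.
Centroid: ȳ = ΣA·y / ΣA = 3.963 in.
Transfer each piece to the horizontal centroidal axis using Ī + A·d² with d = y − 3.963:
  bottom plate: d = -3.363 in → contributes +120.7 in⁴
  web plate: d = 2.837 in → contributes +103.6 in⁴
  top plate: d = 8.887 in → contributes +170.8 in⁴
  hole: d = -3.363 in → contributes −1.422 in⁴
Total I = 393.6 in⁴.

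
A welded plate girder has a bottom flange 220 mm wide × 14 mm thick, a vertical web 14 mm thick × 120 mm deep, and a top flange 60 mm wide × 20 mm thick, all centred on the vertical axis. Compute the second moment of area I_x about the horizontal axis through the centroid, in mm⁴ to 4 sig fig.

Treat the section as a set of non-overlapping primitives; coordinates are from the bounding-box lower-left.
Bottom plate: 220 × 14, A = 3 080 mm², y = 7 mm, Ī = 50306.7 mm⁴.
Web plate: 14 × 120, A = 1 680 mm², y = 74 mm, Ī = 2 016 000 mm⁴.
Top plate: 60 × 20, A = 1 200 mm², y = 144 mm, Ī = 40 000 mm⁴.
Centroid: ȳ = ΣA·y / ΣA = 53.4698 mm.
Transfer each piece to the horizontal axis through the centroid using Ī + A·d² with d = y − 53.4698:
  bottom plate: d = -46.4698 mm → contributes +6 701 389 mm⁴
  web plate: d = 20.5302 mm → contributes +2 724 102 mm⁴
  top plate: d = 90.5302 mm → contributes +9 874 861 mm⁴
Total I = 19 300 351 mm⁴.

I_x ≈ 1.930 × 10⁷ mm⁴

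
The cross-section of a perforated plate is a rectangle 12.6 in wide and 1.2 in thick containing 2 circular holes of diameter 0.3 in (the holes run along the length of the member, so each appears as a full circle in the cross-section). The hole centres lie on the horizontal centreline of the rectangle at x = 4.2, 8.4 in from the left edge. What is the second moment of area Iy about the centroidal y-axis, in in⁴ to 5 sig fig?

Iy ≈ 199.41 in⁴

Treat the section as a set of non-overlapping primitives; coordinates are from the bounding-box lower-left.
Plate: 12.6 × 1.2, A = 15.12 in², x = 6.3 in, Ī = 200.0376 in⁴.
Hole 1 (subtracted): ⌀0.3, A = 0.07068583 in², x = 4.2 in, Ī = 0.0003976078 in⁴.
Hole 2 (subtracted): ⌀0.3, A = 0.07068583 in², x = 8.4 in, Ī = 0.0003976078 in⁴.
By symmetry the centroid is at mid-width, x̄ = 6.3 in.
Transfer each piece to the centroidal y-axis using Ī + A·d² with d = x − 6.3:
  plate: d = 0 in → contributes +200.0376 in⁴
  hole 1: d = -2.1 in → contributes −0.3121221 in⁴
  hole 2: d = 2.1 in → contributes −0.3121221 in⁴
Total I = 199.4134 in⁴.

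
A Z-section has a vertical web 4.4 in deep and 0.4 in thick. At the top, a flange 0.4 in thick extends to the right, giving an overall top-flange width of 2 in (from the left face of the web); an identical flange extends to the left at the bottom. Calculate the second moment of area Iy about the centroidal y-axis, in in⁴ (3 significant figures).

Iy ≈ 1.58 in⁴

Split into non-overlapping primitives; take the origin at the lower-left of the bounding box.
Web: 0.4 × 4.4, A = 1.76 in², x = 1.8 in, Ī = 0.023467 in⁴.
Top flange (beyond web): 1.6 × 0.4, A = 0.64 in², x = 2.8 in, Ī = 0.13653 in⁴.
Bottom flange (beyond web): 1.6 × 0.4, A = 0.64 in², x = 0.8 in, Ī = 0.13653 in⁴.
Centroid: x̄ = ΣA·x / ΣA = 1.8 in.
Transfer each piece to the centroidal y-axis using Ī + A·d² with d = x − 1.8:
  web: d = 0 in → contributes +0.023467 in⁴
  top flange (beyond web): d = 1 in → contributes +0.77653 in⁴
  bottom flange (beyond web): d = -1 in → contributes +0.77653 in⁴
Total I = 1.5765 in⁴.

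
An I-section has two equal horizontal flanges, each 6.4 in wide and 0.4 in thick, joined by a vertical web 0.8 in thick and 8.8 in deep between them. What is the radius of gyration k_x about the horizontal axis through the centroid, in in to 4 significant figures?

Split into non-overlapping primitives; take the origin at the lower-left of the bounding box.
Bottom flange: 6.4 × 0.4, A = 2.56 in², y = 0.2 in, Ī = 0.0341333 in⁴.
Web: 0.8 × 8.8, A = 7.04 in², y = 4.8 in, Ī = 45.4315 in⁴.
Top flange: 6.4 × 0.4, A = 2.56 in², y = 9.4 in, Ī = 0.0341333 in⁴.
By symmetry the centroid is at mid-height, ȳ = 4.8 in.
Transfer each piece to the horizontal axis through the centroid using Ī + A·d² with d = y − 4.8:
  bottom flange: d = -4.6 in → contributes +54.2037 in⁴
  web: d = 0 in → contributes +45.4315 in⁴
  top flange: d = 4.6 in → contributes +54.2037 in⁴
Total I = 153.839 in⁴.
Radius of gyration: k = √(I/A) = √(153.839 / 12.16) = 3.55686 in.

k_x ≈ 3.557 in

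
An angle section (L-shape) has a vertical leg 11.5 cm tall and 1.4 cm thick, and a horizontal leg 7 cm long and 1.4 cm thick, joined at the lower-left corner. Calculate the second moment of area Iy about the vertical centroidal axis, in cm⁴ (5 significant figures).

Iy ≈ 87.707 cm⁴

Decompose the section into non-overlapping parts with the origin at the bottom-left of its bounding rectangle.
Vertical leg: 1.4 × 11.5, A = 16.1 cm², x = 0.7 cm, Ī = 2.629667 cm⁴.
Horizontal leg (remainder): 5.6 × 1.4, A = 7.84 cm², x = 4.2 cm, Ī = 20.48853 cm⁴.
Centroid: x̄ = ΣA·x / ΣA = 1.846199 cm.
Transfer each piece to the vertical centroidal axis using Ī + A·d² with d = x − 1.846199:
  vertical leg: d = -1.146199 cm → contributes +23.78139 cm⁴
  horizontal leg (remainder): d = 2.353801 cm → contributes +63.92511 cm⁴
Total I = 87.7065 cm⁴.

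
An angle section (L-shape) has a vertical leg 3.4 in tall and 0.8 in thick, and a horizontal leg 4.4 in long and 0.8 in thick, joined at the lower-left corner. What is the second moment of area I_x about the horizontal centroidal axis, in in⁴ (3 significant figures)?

Decompose the section into non-overlapping parts with the origin at the bottom-left of its bounding rectangle.
Vertical leg: 0.8 × 3.4, A = 2.72 in², y = 1.7 in, Ī = 2.6203 in⁴.
Horizontal leg (remainder): 3.6 × 0.8, A = 2.88 in², y = 0.4 in, Ī = 0.1536 in⁴.
Centroid: ȳ = ΣA·y / ΣA = 1.0314 in.
Transfer each piece to the horizontal centroidal axis using Ī + A·d² with d = y − 1.0314:
  vertical leg: d = 0.66857 in → contributes +3.8361 in⁴
  horizontal leg (remainder): d = -0.63143 in → contributes +1.3019 in⁴
Total I = 5.1379 in⁴.

I_x ≈ 5.14 in⁴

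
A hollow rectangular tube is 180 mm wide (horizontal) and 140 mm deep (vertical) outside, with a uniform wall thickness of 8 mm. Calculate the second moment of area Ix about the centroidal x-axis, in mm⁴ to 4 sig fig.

Ix ≈ 1.510 × 10⁷ mm⁴

Break the section into simple shapes (no overlaps), measuring from the bottom-left corner of the bounding box.
Outer rectangle: 180 × 140, A = 25 200 mm², y = 70 mm, Ī = 41 160 000 mm⁴.
Inner void (subtracted): 164 × 124, A = 20 336 mm², y = 70 mm, Ī = 26 057 195 mm⁴.
By symmetry the centroid is at mid-height, ȳ = 70 mm.
All pieces are centred on the centroidal x-axis, so I = ΣĪ (holes subtracted) = 15 102 805 mm⁴.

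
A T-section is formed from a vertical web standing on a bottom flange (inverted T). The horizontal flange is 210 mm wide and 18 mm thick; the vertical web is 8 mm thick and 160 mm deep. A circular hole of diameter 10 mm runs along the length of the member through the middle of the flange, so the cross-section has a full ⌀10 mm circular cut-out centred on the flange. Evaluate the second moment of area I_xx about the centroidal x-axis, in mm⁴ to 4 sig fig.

Break the section into simple shapes (no overlaps), measuring from the bottom-left corner of the bounding box.
Flange: 210 × 18, A = 3 780 mm², y = 9 mm, Ī = 102 060 mm⁴.
Web: 8 × 160, A = 1 280 mm², y = 98 mm, Ī = 2 730 667 mm⁴.
Hole (subtracted): ⌀10, A = 78.5398 mm², y = 9 mm, Ī = 490.874 mm⁴.
Centroid: ȳ = ΣA·y / ΣA = 31.8688 mm.
Transfer each piece to the centroidal x-axis using Ī + A·d² with d = y − 31.8688:
  flange: d = -22.8688 mm → contributes +2 078 931 mm⁴
  web: d = 66.1312 mm → contributes +8 328 537 mm⁴
  hole: d = -22.8688 mm → contributes −41565.8 mm⁴
Total I = 10 365 902 mm⁴.

I_xx ≈ 1.037 × 10⁷ mm⁴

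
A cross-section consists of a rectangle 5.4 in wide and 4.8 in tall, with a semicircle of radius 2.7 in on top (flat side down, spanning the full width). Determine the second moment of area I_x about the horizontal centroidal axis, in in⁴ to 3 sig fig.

I_x ≈ 155 in⁴

Split into non-overlapping primitives; take the origin at the lower-left of the bounding box.
Rectangular body: 5.4 × 4.8, A = 25.92 in², y = 2.4 in, Ī = 49.766 in⁴.
Semicircular cap: semicircle r = 2.7, A = 11.451 in², y = 5.9459 in, Ī = 5.8329 in⁴.
Centroid: ȳ = ΣA·y / ΣA = 3.4865 in.
Transfer each piece to the horizontal centroidal axis using Ī + A·d² with d = y − 3.4865:
  rectangular body: d = -1.0865 in → contributes +80.366 in⁴
  semicircular cap: d = 2.4594 in → contributes +75.096 in⁴
Total I = 155.46 in⁴.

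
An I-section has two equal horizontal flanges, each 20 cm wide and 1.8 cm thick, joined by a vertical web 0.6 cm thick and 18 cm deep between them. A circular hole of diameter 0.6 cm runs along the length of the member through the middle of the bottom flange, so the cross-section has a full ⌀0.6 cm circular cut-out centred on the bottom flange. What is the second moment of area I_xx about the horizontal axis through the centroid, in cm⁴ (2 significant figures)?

Split into non-overlapping primitives; take the origin at the lower-left of the bounding box.
Bottom flange: 20 × 1.8, A = 36 cm², y = 0.9 cm, Ī = 9.72 cm⁴.
Web: 0.6 × 18, A = 10.8 cm², y = 10.8 cm, Ī = 291.6 cm⁴.
Top flange: 20 × 1.8, A = 36 cm², y = 20.7 cm, Ī = 9.72 cm⁴.
Hole (subtracted): ⌀0.6, A = 0.2827 cm², y = 0.9 cm, Ī = 0.006362 cm⁴.
Centroid: ȳ = ΣA·y / ΣA = 10.83 cm.
Transfer each piece to the horizontal axis through the centroid using Ī + A·d² with d = y − 10.83:
  bottom flange: d = -9.934 cm → contributes +3 562 cm⁴
  web: d = -0.03392 cm → contributes +291.6 cm⁴
  top flange: d = 9.866 cm → contributes +3 514 cm⁴
  hole: d = -9.934 cm → contributes −27.91 cm⁴
Total I = 7 340 cm⁴.

I_xx ≈ 7300 cm⁴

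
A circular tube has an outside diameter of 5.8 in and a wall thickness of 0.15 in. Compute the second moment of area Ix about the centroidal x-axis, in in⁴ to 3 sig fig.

Ix ≈ 10.6 in⁴

Decompose the section into non-overlapping parts with the origin at the bottom-left of its bounding rectangle.
Outer circle: ⌀5.8, A = 26.421 in², y = 2.9 in, Ī = 55.55 in⁴.
Bore (subtracted): ⌀5.5, A = 23.758 in², y = 2.9 in, Ī = 44.918 in⁴.
By symmetry the centroid is at mid-height, ȳ = 2.9 in.
All pieces are centred on the centroidal x-axis, so I = ΣĪ (holes subtracted) = 10.632 in⁴.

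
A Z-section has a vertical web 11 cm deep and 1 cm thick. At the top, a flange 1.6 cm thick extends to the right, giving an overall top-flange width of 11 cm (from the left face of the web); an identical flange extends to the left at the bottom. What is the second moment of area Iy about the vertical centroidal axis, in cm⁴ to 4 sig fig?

Iy ≈ 1236 cm⁴

Decompose the section into non-overlapping parts with the origin at the bottom-left of its bounding rectangle.
Web: 1 × 11, A = 11 cm², x = 10.5 cm, Ī = 0.916667 cm⁴.
Top flange (beyond web): 10 × 1.6, A = 16 cm², x = 16 cm, Ī = 133.333 cm⁴.
Bottom flange (beyond web): 10 × 1.6, A = 16 cm², x = 5 cm, Ī = 133.333 cm⁴.
Centroid: x̄ = ΣA·x / ΣA = 10.5 cm.
Transfer each piece to the vertical centroidal axis using Ī + A·d² with d = x − 10.5:
  web: d = 0 cm → contributes +0.916667 cm⁴
  top flange (beyond web): d = 5.5 cm → contributes +617.333 cm⁴
  bottom flange (beyond web): d = -5.5 cm → contributes +617.333 cm⁴
Total I = 1235.58 cm⁴.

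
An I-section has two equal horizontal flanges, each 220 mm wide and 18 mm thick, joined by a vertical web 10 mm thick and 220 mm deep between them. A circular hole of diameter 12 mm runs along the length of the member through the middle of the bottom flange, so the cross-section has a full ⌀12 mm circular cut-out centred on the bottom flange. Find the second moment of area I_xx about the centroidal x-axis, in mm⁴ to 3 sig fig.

I_xx ≈ 1.20 × 10⁸ mm⁴

Treat the section as a set of non-overlapping primitives; coordinates are from the bounding-box lower-left.
Bottom flange: 220 × 18, A = 3 960 mm², y = 9 mm, Ī = 106 920 mm⁴.
Web: 10 × 220, A = 2 200 mm², y = 128 mm, Ī = 8 873 333 mm⁴.
Top flange: 220 × 18, A = 3 960 mm², y = 247 mm, Ī = 106 920 mm⁴.
Hole (subtracted): ⌀12, A = 113.1 mm², y = 9 mm, Ī = 1017.9 mm⁴.
Centroid: ȳ = ΣA·y / ΣA = 129.34 mm.
Transfer each piece to the centroidal x-axis using Ī + A·d² with d = y − 129.34:
  bottom flange: d = -120.34 mm → contributes +57 459 213 mm⁴
  web: d = -1.3449 mm → contributes +8 877 313 mm⁴
  top flange: d = 117.66 mm → contributes +54 924 073 mm⁴
  hole: d = -120.34 mm → contributes −1 638 996 mm⁴
Total I = 119 621 603 mm⁴.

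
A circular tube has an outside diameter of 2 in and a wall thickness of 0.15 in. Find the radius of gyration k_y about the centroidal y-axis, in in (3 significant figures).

k_y ≈ 0.656 in

Break the section into simple shapes (no overlaps), measuring from the bottom-left corner of the bounding box.
Outer circle: ⌀2, A = 3.1416 in², x = 1 in, Ī = 0.7854 in⁴.
Bore (subtracted): ⌀1.7, A = 2.2698 in², x = 1 in, Ī = 0.40998 in⁴.
By symmetry the centroid is at mid-width, x̄ = 1 in.
All pieces are centred on the centroidal y-axis, so I = ΣĪ (holes subtracted) = 0.37542 in⁴.
Radius of gyration: k = √(I/A) = √(0.37542 / 0.87179) = 0.65622 in.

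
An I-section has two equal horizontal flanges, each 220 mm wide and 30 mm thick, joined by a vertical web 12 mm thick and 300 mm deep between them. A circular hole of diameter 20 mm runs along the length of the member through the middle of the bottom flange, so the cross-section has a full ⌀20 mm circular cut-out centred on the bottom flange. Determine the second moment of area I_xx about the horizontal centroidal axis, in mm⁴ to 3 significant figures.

I_xx ≈ 3.79 × 10⁸ mm⁴

Decompose the section into non-overlapping parts with the origin at the bottom-left of its bounding rectangle.
Bottom flange: 220 × 30, A = 6 600 mm², y = 15 mm, Ī = 495 000 mm⁴.
Web: 12 × 300, A = 3 600 mm², y = 180 mm, Ī = 27 000 000 mm⁴.
Top flange: 220 × 30, A = 6 600 mm², y = 345 mm, Ī = 495 000 mm⁴.
Hole (subtracted): ⌀20, A = 314.16 mm², y = 15 mm, Ī = 7 854 mm⁴.
Centroid: ȳ = ΣA·y / ΣA = 183.14 mm.
Transfer each piece to the horizontal centroidal axis using Ī + A·d² with d = y − 183.14:
  bottom flange: d = -168.14 mm → contributes +187 093 517 mm⁴
  web: d = -3.1443 mm → contributes +27 035 592 mm⁴
  top flange: d = 161.86 mm → contributes +173 396 986 mm⁴
  hole: d = -168.14 mm → contributes −8 889 923 mm⁴
Total I = 378 636 172 mm⁴.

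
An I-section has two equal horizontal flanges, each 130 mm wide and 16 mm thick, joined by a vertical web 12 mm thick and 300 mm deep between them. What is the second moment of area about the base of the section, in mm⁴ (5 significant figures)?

Break the section into simple shapes (no overlaps), measuring from the bottom-left corner of the bounding box.
Bottom flange: 130 × 16, A = 2 080 mm², y = 8 mm, Ī = 44373.33 mm⁴.
Web: 12 × 300, A = 3 600 mm², y = 166 mm, Ī = 27 000 000 mm⁴.
Top flange: 130 × 16, A = 2 080 mm², y = 324 mm, Ī = 44373.33 mm⁴.
Transfer each piece to a horizontal axis along the bottom face using Ī + A·d² with d = y − 0:
  bottom flange: d = 8 mm → contributes +177493.3 mm⁴
  web: d = 166 mm → contributes +126 201 600 mm⁴
  top flange: d = 324 mm → contributes +218 394 453 mm⁴
Total I = 344 773 547 mm⁴.

I_base ≈ 3.4477 × 10⁸ mm⁴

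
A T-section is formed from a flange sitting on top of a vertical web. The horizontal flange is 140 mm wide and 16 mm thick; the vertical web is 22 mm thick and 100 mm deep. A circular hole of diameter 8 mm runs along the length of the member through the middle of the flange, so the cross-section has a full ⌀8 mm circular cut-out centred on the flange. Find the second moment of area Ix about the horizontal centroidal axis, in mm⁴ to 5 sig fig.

Ix ≈ 5.5727 × 10⁶ mm⁴

Split into non-overlapping primitives; take the origin at the lower-left of the bounding box.
Flange: 140 × 16, A = 2 240 mm², y = 108 mm, Ī = 47786.67 mm⁴.
Web: 22 × 100, A = 2 200 mm², y = 50 mm, Ī = 1 833 333 mm⁴.
Hole (subtracted): ⌀8, A = 50.26548 mm², y = 108 mm, Ī = 201.0619 mm⁴.
Centroid: ȳ = ΣA·y / ΣA = 78.93218 mm.
Transfer each piece to the horizontal centroidal axis using Ī + A·d² with d = y − 78.93218:
  flange: d = 29.06782 mm → contributes +1 940 448 mm⁴
  web: d = -28.93218 mm → contributes +3 674 890 mm⁴
  hole: d = 29.06782 mm → contributes −42672.28 mm⁴
Total I = 5 572 665 mm⁴.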